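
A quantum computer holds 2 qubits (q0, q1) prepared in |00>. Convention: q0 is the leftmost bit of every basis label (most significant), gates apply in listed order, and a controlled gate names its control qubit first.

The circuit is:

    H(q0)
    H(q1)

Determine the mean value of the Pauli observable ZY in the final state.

The observable ZY averages to 0.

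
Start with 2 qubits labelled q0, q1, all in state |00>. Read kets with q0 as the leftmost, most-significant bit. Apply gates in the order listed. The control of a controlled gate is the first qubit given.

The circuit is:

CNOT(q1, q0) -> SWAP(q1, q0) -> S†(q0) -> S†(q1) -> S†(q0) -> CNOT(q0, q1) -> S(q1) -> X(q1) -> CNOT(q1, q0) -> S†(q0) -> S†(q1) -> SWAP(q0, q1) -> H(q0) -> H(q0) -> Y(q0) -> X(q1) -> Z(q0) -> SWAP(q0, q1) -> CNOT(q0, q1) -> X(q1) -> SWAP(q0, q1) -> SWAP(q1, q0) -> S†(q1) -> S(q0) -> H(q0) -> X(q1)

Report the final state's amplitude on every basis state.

The final amplitudes are sqrt(2)/2 on |00>, 0 on |01>, sqrt(2)/2 on |10>, 0 on |11>.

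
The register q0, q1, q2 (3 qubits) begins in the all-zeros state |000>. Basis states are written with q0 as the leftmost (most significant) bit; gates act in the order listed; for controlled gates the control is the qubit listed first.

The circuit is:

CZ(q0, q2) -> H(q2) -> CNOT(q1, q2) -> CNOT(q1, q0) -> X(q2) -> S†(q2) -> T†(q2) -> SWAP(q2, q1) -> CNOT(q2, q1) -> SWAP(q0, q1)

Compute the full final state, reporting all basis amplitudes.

After the circuit, the state carries amplitude sqrt(2)/2 on |000>, -sqrt(2)*exp(I*pi/4)/2 on |100>, and 0 on every other basis state.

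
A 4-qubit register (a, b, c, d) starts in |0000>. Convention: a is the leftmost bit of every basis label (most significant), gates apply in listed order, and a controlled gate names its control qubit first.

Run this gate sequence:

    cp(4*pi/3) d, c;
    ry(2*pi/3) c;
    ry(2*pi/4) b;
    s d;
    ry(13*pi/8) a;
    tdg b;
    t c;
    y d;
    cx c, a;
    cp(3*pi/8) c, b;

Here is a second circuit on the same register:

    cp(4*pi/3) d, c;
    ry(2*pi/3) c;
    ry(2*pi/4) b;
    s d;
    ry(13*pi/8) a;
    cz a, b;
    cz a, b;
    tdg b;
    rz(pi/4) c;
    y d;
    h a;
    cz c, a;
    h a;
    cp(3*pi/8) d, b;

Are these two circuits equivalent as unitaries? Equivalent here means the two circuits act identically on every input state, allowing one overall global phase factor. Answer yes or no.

No: there is an input state on which the two circuits produce genuinely different outputs (not merely differing by a phase).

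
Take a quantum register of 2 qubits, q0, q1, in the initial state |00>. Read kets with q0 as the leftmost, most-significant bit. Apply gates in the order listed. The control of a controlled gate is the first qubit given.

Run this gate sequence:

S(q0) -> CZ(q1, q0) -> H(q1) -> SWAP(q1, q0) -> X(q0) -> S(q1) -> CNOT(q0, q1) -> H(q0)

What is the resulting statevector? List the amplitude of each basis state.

After the circuit, the state carries amplitude 1/2 on |00>, 1/2 on |01>, 1/2 on |10>, -1/2 on |11>.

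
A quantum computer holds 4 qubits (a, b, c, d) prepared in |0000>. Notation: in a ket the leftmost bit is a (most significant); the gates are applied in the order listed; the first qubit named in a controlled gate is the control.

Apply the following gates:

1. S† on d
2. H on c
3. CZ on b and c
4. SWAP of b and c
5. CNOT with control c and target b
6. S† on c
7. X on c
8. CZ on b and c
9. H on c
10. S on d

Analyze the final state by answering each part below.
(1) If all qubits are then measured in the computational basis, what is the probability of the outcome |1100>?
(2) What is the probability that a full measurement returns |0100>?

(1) The probability of measuring |1100> is 0.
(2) The probability of measuring |0100> is 1/4.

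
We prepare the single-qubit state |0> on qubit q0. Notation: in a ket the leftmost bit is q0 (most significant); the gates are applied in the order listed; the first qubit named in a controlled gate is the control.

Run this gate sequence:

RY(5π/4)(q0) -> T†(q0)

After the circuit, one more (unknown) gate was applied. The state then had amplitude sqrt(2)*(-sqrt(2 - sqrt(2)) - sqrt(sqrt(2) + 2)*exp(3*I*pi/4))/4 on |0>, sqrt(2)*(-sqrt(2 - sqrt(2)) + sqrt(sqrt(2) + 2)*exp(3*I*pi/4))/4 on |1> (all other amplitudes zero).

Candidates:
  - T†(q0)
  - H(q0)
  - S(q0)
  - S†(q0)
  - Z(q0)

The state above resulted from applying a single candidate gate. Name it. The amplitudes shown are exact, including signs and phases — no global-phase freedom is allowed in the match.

The unique candidate consistent with the amplitudes is H(q0).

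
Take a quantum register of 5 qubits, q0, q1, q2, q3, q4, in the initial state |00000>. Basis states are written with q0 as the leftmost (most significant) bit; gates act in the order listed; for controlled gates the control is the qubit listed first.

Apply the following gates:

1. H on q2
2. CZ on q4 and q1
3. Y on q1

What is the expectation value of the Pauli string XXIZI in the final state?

In the final state, XXIZI has expectation 0.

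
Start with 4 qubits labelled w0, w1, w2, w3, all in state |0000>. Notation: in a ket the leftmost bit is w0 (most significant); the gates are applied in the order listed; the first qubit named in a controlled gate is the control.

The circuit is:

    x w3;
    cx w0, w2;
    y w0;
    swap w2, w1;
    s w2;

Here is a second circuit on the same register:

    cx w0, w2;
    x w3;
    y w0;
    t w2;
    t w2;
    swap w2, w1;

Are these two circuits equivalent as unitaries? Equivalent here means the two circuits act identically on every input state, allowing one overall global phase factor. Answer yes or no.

No: there is an input state on which the two circuits produce genuinely different outputs (not merely differing by a phase).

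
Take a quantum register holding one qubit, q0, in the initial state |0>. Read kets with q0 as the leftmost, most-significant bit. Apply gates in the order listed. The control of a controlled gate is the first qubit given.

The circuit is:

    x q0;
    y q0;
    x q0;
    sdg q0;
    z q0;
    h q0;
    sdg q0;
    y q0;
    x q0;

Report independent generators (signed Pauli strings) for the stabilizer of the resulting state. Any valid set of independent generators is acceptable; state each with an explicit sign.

One valid set of independent stabilizer generators is -Y (any independent generating set of the same group is equally correct).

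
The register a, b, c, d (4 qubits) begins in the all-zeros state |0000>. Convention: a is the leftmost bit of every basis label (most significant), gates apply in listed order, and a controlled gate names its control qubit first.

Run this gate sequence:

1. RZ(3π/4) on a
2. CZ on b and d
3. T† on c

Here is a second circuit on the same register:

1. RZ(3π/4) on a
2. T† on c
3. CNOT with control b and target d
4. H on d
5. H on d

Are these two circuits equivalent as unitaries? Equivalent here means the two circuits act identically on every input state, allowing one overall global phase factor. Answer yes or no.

No — the two circuits implement different unitaries, even allowing a global phase.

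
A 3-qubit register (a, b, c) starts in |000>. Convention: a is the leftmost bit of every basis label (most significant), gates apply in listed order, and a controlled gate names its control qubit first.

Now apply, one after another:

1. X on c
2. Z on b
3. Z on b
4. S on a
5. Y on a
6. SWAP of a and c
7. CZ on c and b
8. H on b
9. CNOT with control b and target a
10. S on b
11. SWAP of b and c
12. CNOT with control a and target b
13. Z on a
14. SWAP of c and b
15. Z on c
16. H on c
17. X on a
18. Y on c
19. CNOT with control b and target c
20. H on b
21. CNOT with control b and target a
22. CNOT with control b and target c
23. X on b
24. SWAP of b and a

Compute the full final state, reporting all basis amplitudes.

After the circuit, the state carries amplitude -sqrt(2)*I/4 on |000>, -sqrt(2)*I/4 on |001>, sqrt(2)/4 on |010>, -sqrt(2)/4 on |011>, -sqrt(2)/4 on |100>, sqrt(2)/4 on |101>, sqrt(2)*I/4 on |110>, sqrt(2)*I/4 on |111>.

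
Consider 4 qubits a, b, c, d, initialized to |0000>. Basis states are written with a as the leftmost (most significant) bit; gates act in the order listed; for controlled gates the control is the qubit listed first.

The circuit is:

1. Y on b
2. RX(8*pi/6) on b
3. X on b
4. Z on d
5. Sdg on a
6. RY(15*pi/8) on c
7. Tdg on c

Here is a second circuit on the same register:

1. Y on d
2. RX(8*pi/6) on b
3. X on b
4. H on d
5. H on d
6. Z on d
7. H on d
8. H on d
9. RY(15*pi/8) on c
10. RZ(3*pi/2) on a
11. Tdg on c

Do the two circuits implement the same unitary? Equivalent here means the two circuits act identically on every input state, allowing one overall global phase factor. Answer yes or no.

No: there is an input state on which the two circuits produce genuinely different outputs (not merely differing by a phase).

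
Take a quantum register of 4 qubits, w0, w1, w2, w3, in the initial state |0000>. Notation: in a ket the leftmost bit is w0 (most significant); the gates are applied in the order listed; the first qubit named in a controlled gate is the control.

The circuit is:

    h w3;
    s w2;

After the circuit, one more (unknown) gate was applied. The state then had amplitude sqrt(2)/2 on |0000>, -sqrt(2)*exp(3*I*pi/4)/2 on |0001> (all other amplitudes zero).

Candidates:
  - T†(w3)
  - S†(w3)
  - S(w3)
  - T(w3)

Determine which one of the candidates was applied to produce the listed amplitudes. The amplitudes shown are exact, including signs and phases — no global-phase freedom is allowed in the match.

The unique candidate consistent with the amplitudes is T†(w3).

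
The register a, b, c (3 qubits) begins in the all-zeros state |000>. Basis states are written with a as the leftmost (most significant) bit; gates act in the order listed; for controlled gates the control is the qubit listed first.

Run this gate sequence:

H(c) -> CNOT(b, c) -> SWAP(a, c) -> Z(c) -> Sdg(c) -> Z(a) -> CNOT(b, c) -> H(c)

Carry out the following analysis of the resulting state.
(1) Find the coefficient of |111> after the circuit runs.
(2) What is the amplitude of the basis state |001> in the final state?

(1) The final state's coefficient on |111> equals 0.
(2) The amplitude on |001> is 1/2.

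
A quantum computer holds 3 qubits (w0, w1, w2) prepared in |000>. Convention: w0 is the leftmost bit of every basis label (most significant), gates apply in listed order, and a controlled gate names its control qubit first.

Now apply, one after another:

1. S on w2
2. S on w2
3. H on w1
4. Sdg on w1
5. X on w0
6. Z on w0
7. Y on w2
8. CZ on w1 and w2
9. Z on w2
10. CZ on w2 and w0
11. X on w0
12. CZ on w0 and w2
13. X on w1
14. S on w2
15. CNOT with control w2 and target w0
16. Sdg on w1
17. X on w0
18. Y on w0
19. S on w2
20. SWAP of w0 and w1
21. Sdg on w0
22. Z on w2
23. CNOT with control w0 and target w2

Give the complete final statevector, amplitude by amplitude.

After the circuit, the state carries amplitude sqrt(2)*I/2 on |011>, -sqrt(2)/2 on |110>, and 0 on every other basis state.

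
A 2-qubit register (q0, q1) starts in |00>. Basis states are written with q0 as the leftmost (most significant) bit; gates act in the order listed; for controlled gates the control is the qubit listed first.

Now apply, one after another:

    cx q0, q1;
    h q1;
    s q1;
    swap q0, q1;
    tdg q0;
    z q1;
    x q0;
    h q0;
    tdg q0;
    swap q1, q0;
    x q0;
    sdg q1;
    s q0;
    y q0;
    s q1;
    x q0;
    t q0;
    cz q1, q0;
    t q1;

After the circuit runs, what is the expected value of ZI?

The expectation value of ZI is -1.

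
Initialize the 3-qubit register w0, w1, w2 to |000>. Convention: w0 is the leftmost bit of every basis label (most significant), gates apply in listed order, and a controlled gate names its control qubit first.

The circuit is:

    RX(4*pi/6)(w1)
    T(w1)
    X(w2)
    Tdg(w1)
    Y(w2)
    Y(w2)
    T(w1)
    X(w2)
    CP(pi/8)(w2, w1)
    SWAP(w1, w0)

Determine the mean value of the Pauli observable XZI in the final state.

The expectation value of XZI is sqrt(6)/4.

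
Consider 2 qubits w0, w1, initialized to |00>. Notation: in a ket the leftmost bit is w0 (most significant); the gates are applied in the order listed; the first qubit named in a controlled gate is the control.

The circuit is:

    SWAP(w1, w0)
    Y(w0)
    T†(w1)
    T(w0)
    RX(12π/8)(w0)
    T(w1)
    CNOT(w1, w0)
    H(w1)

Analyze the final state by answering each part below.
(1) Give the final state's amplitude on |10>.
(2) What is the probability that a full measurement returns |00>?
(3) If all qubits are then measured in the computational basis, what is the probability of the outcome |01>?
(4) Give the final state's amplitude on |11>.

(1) The final state's coefficient on |10> equals -exp(3*I*pi/4)/2.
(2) The probability of measuring |00> is 1/4.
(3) Outcome |01> occurs with probability 1/4.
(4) |11> carries amplitude -exp(3*I*pi/4)/2 in the final state.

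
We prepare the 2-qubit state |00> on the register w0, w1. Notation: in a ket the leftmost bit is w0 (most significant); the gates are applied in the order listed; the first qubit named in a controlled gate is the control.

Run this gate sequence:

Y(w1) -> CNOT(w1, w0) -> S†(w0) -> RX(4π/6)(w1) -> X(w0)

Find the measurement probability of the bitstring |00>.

Outcome |00> occurs with probability 3/4.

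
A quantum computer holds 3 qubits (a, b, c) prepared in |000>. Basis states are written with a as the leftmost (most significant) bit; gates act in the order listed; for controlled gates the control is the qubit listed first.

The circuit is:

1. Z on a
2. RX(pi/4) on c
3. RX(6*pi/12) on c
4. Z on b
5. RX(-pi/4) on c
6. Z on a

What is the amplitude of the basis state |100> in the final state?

The amplitude on |100> is 0.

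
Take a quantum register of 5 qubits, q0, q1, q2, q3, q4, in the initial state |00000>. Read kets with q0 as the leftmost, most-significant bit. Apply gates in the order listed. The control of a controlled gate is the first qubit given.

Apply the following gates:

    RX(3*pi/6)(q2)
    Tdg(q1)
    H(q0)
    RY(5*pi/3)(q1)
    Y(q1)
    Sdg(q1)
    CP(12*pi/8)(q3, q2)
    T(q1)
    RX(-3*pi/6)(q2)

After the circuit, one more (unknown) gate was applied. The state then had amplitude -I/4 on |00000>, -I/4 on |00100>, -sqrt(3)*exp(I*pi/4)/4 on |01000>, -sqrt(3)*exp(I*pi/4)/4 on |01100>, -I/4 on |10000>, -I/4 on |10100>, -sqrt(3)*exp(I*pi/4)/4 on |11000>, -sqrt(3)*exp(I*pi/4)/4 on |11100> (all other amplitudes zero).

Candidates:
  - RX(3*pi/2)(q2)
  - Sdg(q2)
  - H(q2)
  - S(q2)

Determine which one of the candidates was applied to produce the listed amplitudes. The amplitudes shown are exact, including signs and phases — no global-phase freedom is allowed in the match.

It was H(q2) that produced the state shown.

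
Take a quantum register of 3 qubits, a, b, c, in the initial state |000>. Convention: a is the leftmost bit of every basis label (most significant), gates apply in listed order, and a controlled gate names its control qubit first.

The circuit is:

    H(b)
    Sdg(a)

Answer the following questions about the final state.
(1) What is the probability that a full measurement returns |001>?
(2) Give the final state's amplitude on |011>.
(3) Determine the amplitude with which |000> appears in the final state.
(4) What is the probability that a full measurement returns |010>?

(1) The probability of measuring |001> is 0.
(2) The amplitude on |011> is 0.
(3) |000> carries amplitude sqrt(2)/2 in the final state.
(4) The probability of measuring |010> is 1/2.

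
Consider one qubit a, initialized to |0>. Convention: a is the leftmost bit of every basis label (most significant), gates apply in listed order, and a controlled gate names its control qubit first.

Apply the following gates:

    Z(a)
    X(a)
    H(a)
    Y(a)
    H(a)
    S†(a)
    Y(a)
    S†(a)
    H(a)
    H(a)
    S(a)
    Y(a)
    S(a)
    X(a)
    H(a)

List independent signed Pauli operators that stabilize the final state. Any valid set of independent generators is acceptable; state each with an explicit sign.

One valid set of independent stabilizer generators is -X (any independent generating set of the same group is equally correct). Key observation: the block from step 6 through step 13 cancels to the identity and can be dropped.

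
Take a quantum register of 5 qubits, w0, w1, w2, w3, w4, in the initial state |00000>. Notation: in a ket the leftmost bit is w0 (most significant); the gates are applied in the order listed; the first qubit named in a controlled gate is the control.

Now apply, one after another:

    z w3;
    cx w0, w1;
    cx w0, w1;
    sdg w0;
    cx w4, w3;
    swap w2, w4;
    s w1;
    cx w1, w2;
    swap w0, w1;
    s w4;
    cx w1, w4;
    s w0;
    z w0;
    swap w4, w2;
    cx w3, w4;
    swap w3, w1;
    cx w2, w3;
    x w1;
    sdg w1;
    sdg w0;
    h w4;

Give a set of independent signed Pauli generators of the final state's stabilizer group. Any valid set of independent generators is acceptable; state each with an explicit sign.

The stabilizer group can be generated by +IIIIX, +ZIIII, -IZIII, +IIZII, +IIIZI, among other valid generating sets.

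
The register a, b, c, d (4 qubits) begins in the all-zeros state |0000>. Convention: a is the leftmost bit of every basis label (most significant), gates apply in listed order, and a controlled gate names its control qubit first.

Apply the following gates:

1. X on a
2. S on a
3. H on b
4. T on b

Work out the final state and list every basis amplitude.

After the circuit, the state carries amplitude sqrt(2)*I/2 on |1000>, sqrt(2)*exp(3*I*pi/4)/2 on |1100>, and 0 on every other basis state.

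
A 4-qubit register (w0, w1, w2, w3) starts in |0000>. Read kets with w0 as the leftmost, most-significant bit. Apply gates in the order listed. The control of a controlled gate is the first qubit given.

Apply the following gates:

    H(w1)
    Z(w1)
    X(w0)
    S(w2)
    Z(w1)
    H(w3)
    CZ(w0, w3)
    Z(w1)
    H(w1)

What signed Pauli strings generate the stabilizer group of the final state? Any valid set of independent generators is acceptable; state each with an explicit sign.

One valid set of independent stabilizer generators is -IIIX, -ZIII, -IZII, +IIZI (any independent generating set of the same group is equally correct).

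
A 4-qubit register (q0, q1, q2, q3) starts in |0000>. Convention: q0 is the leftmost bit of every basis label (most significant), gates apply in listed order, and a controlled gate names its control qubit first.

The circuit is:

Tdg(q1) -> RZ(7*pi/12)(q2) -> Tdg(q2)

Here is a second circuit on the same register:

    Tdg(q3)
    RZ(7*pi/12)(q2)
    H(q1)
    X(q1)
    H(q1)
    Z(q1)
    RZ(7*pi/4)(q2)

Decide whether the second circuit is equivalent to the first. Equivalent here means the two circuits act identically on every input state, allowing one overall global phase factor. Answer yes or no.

No: there is an input state on which the two circuits produce genuinely different outputs (not merely differing by a phase).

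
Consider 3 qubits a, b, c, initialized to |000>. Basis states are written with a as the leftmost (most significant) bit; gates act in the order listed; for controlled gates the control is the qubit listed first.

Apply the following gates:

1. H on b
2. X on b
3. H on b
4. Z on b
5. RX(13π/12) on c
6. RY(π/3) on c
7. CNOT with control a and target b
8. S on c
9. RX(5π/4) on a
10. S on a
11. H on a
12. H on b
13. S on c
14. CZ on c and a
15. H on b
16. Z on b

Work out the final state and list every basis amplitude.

The final amplitudes are (1 - I)*(-sqrt(6) + 2 - sqrt(2)*(1 + 2*I) + 4*I)/16 on |000>, (1 - I)*(-2*sqrt(3) + sqrt(6) + sqrt(2)*(-1 + 2*I))/16 on |001>, 0 on |010>, 0 on |011>, (1 - I)*(sqrt(6) + 2*sqrt(3) - sqrt(2)*(1 + 2*I))/16 on |100>, (1 - I)*(-sqrt(6) - 2 + sqrt(2)*(-1 + 2*I) + 4*I)/16 on |101>, 0 on |110>, 0 on |111>. Key observation: steps 1-4 multiply out to the identity, so the circuit reduces to the remaining gates.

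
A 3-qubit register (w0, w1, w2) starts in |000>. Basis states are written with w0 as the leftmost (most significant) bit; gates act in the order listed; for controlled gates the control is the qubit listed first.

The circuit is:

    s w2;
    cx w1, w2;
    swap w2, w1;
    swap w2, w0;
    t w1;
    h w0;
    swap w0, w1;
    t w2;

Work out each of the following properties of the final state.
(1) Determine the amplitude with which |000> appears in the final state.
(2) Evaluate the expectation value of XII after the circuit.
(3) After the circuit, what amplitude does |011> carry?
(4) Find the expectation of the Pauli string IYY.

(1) |000> carries amplitude sqrt(2)/2 in the final state.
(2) The expectation value of XII is 0.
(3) |011> carries amplitude 0 in the final state.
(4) The expectation value of IYY is 0.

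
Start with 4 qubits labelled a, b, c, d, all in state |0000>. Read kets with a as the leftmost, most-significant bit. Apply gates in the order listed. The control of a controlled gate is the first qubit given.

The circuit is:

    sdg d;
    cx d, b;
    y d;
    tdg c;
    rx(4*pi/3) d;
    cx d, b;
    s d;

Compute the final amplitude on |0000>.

|0000> carries amplitude sqrt(3)/2 in the final state.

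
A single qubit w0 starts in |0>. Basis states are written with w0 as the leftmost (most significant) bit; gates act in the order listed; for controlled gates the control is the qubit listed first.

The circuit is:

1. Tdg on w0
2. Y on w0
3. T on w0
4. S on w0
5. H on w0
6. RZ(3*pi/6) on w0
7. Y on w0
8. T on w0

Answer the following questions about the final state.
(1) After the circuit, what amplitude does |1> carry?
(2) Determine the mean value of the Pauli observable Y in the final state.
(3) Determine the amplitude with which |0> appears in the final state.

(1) The amplitude on |1> is -sqrt(2)*exp(3*I*pi/4)/2.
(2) The observable Y averages to -sqrt(2)/2.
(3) The amplitude on |0> is sqrt(2)/2.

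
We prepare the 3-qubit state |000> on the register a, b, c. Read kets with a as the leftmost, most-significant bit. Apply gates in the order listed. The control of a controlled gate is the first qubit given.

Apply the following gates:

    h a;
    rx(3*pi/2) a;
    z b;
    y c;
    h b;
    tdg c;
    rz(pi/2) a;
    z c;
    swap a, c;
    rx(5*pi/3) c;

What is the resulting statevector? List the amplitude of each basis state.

After the circuit, the state carries amplitude 0 on |000>, 0 on |001>, 0 on |010>, 0 on |011>, I*(1 - I)*(-sqrt(6) + sqrt(2))/8 on |100>, (1 - I)*(sqrt(2) + sqrt(6))/8 on |101>, I*(1 - I)*(-sqrt(6) + sqrt(2))/8 on |110>, (1 - I)*(sqrt(2) + sqrt(6))/8 on |111>.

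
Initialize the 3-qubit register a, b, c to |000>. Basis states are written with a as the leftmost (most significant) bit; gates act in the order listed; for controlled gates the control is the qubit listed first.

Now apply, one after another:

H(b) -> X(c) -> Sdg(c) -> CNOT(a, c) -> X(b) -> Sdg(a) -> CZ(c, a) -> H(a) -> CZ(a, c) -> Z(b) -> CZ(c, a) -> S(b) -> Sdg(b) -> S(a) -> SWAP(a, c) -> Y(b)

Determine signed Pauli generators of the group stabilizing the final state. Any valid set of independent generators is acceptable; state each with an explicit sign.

The stabilizer group can be generated by +IXI, +IIY, -ZII, among other valid generating sets. Key observation: the block from step 12 through step 13 cancels to the identity and can be dropped.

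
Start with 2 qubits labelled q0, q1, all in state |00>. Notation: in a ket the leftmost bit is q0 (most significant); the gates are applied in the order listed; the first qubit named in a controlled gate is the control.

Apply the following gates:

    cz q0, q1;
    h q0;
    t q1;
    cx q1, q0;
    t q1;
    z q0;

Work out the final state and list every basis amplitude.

The resulting statevector has amplitude sqrt(2)/2 on |00>, 0 on |01>, -sqrt(2)/2 on |10>, 0 on |11>.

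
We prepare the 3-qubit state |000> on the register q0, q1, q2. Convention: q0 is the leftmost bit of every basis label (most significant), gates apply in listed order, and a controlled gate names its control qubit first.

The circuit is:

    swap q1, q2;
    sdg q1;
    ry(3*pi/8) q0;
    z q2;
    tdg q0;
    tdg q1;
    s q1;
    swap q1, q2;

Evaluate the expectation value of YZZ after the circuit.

The observable YZZ averages to -sqrt(2*sqrt(2) + 4)/4.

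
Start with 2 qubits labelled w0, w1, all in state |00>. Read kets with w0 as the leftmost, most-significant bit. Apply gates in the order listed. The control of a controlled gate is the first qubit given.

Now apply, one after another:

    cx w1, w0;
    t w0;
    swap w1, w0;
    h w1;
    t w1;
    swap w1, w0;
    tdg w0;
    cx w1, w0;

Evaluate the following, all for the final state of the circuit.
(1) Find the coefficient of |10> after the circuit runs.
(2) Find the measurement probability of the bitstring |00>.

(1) The final state's coefficient on |10> equals sqrt(2)/2.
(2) The probability of measuring |00> is 1/2.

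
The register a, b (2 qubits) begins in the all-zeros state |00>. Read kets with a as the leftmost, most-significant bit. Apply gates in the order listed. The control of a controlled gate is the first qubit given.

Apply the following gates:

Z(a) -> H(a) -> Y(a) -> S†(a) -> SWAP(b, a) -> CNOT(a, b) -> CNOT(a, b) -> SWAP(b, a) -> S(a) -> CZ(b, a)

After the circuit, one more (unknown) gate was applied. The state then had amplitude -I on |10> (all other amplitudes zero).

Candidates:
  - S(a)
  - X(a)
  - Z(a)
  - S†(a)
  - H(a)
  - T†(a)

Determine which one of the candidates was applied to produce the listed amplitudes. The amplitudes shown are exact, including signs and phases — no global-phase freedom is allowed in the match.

The unique candidate consistent with the amplitudes is H(a).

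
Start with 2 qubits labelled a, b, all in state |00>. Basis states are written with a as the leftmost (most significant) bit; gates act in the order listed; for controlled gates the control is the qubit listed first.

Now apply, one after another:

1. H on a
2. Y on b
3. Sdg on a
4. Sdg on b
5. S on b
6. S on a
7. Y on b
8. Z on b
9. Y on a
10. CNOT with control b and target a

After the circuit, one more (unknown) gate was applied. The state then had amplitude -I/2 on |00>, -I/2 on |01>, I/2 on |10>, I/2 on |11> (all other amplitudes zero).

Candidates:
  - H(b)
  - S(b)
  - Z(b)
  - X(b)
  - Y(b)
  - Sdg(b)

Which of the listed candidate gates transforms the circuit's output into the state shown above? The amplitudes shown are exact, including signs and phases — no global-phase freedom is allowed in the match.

The applied gate was H(b). Key observation: steps 2-7 multiply out to the identity, so the circuit reduces to the remaining gates.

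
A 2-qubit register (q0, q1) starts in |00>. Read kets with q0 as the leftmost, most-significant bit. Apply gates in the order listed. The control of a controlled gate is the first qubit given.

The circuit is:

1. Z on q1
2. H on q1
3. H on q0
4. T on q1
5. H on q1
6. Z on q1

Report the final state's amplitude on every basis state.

The final amplitudes are sqrt(2)*(1 + exp(I*pi/4))/4 on |00>, sqrt(2)*(-1 + exp(I*pi/4))/4 on |01>, sqrt(2)*(1 + exp(I*pi/4))/4 on |10>, sqrt(2)*(-1 + exp(I*pi/4))/4 on |11>.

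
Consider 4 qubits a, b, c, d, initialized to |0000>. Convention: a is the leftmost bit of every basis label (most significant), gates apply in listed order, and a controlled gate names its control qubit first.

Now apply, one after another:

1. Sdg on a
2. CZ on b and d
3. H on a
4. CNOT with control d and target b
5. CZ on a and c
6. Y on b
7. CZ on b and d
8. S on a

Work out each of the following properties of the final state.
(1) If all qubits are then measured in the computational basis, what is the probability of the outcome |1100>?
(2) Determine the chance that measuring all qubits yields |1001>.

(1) A full measurement returns |1100> with probability 1/2.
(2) The probability of measuring |1001> is 0.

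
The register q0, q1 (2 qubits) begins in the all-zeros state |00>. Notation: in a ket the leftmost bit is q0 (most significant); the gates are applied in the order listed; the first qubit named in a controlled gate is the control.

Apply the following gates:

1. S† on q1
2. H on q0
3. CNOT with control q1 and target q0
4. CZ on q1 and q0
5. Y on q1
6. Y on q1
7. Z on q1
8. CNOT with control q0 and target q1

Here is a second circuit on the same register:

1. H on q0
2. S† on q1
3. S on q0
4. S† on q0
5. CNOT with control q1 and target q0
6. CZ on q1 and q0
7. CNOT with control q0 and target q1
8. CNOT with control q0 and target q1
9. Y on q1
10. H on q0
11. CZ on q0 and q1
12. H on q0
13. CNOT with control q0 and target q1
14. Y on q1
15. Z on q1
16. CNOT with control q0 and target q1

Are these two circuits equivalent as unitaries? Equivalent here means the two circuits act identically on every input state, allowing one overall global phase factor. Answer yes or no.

No: there is an input state on which the two circuits produce genuinely different outputs (not merely differing by a phase).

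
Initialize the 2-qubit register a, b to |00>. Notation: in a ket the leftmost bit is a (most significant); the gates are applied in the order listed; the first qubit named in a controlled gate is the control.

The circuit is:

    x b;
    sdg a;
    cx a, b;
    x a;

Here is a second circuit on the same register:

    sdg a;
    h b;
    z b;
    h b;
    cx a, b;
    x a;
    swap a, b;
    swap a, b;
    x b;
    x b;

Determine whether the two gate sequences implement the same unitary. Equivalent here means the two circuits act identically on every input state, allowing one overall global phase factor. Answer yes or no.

Yes: on every input state the two circuits agree up to one overall phase factor.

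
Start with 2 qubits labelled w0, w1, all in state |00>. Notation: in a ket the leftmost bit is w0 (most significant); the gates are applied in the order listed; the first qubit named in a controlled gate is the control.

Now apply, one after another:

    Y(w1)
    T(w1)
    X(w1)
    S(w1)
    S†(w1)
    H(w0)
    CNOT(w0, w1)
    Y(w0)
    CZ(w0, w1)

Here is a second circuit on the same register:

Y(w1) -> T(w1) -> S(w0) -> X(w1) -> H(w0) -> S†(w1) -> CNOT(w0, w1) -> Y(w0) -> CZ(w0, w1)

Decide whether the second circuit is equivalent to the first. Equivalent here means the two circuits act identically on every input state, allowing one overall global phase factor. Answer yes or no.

No, they are not equivalent — no single phase factor reconciles the two unitaries.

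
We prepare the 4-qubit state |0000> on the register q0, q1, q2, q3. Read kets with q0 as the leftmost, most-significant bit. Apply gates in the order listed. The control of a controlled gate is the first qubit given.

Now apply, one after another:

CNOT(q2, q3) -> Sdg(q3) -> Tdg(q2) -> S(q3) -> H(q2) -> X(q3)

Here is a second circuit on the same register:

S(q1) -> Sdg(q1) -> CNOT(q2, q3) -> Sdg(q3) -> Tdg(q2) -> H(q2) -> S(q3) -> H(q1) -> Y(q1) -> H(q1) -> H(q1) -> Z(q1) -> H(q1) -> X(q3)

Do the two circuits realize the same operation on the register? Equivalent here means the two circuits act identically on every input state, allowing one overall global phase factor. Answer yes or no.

No — the two circuits implement different unitaries, even allowing a global phase.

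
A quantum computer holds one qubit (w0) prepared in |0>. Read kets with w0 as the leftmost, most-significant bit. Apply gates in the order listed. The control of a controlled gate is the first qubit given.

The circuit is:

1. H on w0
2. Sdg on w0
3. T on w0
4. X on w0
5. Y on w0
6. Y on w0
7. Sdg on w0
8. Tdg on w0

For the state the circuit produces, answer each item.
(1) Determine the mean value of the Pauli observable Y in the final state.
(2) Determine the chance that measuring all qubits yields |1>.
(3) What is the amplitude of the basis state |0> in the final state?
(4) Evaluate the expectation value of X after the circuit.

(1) The expectation value of Y is -1.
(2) A full measurement returns |1> with probability 1/2.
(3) |0> carries amplitude -sqrt(2)*exp(3*I*pi/4)/2 in the final state.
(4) The expectation value of X is 0.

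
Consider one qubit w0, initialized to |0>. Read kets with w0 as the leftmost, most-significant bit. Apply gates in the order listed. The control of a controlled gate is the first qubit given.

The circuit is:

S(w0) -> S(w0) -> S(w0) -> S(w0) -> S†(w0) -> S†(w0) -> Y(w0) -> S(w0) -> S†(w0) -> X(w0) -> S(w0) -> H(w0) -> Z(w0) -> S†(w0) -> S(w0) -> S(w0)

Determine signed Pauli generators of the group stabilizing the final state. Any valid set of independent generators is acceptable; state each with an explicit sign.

The stabilizer group can be generated by -Y, among other valid generating sets. Key observation: gates 1-4 undo each other exactly, leaving only the rest of the circuit to track.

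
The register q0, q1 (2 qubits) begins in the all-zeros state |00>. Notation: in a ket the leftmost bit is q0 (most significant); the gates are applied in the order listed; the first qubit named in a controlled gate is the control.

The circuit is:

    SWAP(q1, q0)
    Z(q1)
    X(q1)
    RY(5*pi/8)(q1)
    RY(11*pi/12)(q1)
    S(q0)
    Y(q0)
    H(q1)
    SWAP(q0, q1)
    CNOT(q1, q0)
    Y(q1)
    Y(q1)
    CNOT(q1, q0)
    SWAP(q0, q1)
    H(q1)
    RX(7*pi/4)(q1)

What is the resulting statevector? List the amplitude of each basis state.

The final amplitudes are 0 on |00>, 0 on |01>, -sqrt(3)*sqrt(1/2 - sqrt(2)/4)*sqrt(sqrt(2)/4 + 1/2)*sin(5*pi/16)/2 - sqrt(3)*cos(5*pi/16)/4 - sin(5*pi/16)/4 + sqrt(1/2 - sqrt(2)/4)*sqrt(sqrt(2)/4 + 1/2)*cos(5*pi/16)/2 + sqrt(2)*sin(5*pi/16)/8 + sqrt(6)*cos(5*pi/16)/8 - sqrt(3)*I*sqrt(1/2 - sqrt(2)/4)*sqrt(sqrt(2)/4 + 1/2)*sin(5*pi/16)/2 + I*sqrt(1/2 - sqrt(2)/4)*sqrt(sqrt(2)/4 + 1/2)*cos(5*pi/16)/2 + sqrt(2)*I*sin(5*pi/16)/8 + sqrt(6)*I*cos(5*pi/16)/8 + I*sin(5*pi/16)/4 + sqrt(3)*I*cos(5*pi/16)/4 on |10>, -sqrt(6)*sin(5*pi/16)/8 - sqrt(3)*sqrt(1/2 - sqrt(2)/4)*sqrt(sqrt(2)/4 + 1/2)*cos(5*pi/16)/2 - sqrt(1/2 - sqrt(2)/4)*sqrt(sqrt(2)/4 + 1/2)*sin(5*pi/16)/2 - cos(5*pi/16)/4 + sqrt(2)*cos(5*pi/16)/8 + sqrt(3)*sin(5*pi/16)/4 - I*cos(5*pi/16)/4 - sqrt(2)*I*cos(5*pi/16)/8 + I*sqrt(1/2 - sqrt(2)/4)*sqrt(sqrt(2)/4 + 1/2)*sin(5*pi/16)/2 + sqrt(3)*I*sqrt(1/2 - sqrt(2)/4)*sqrt(sqrt(2)/4 + 1/2)*cos(5*pi/16)/2 + sqrt(6)*I*sin(5*pi/16)/8 + sqrt(3)*I*sin(5*pi/16)/4 on |11>. Key observation: the block from step 8 through step 15 cancels to the identity and can be dropped.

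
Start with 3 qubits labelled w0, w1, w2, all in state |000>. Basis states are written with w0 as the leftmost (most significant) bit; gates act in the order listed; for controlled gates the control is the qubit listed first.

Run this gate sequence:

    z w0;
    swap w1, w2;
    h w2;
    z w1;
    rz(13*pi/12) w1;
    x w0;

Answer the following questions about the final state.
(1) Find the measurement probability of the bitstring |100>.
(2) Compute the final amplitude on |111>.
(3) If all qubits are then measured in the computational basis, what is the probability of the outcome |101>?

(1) Outcome |100> occurs with probability 1/2.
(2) The amplitude on |111> is 0.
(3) The probability of measuring |101> is 1/2.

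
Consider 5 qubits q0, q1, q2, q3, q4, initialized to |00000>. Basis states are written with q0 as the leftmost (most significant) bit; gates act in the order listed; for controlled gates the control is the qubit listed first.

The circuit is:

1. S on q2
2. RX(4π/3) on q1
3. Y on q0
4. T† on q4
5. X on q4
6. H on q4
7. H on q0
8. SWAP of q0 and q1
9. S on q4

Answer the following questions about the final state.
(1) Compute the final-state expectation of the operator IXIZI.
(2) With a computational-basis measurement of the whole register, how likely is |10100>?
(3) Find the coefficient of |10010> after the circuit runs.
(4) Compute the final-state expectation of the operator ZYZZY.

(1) The expectation value of IXIZI is -1.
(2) The probability of measuring |10100> is 0.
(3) The final state's coefficient on |10010> equals 0.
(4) The expectation value of ZYZZY is 0.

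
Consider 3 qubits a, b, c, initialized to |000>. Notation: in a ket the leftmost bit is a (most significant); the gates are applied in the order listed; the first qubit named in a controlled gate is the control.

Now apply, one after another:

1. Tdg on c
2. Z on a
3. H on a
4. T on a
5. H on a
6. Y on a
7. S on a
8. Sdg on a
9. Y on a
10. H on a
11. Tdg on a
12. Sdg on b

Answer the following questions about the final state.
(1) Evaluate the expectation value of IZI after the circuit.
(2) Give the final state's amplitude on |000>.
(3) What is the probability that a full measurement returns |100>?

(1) The observable IZI averages to 1. Key observation: the block from step 4 through step 11 cancels to the identity and can be dropped.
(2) The final state's coefficient on |000> equals sqrt(2)/2.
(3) A full measurement returns |100> with probability 1/2.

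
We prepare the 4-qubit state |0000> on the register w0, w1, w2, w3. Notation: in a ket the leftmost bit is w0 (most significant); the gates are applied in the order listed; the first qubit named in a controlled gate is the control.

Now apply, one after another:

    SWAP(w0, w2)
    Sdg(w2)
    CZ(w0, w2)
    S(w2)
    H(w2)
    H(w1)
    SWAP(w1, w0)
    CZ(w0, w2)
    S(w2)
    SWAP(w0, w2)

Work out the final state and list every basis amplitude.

The resulting statevector has amplitude 1/2 on |0000>, 1/2 on |0010>, I/2 on |1000>, -I/2 on |1010>, and 0 on every other basis state.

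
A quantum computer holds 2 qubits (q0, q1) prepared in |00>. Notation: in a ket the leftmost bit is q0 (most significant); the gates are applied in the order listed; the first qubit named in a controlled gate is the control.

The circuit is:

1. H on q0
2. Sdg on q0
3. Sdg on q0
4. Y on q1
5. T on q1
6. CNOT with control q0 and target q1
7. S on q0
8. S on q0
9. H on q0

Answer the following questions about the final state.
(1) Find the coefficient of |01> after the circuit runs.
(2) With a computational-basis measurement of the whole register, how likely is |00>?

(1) The amplitude on |01> is exp(3*I*pi/4)/2.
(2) The probability of measuring |00> is 1/4.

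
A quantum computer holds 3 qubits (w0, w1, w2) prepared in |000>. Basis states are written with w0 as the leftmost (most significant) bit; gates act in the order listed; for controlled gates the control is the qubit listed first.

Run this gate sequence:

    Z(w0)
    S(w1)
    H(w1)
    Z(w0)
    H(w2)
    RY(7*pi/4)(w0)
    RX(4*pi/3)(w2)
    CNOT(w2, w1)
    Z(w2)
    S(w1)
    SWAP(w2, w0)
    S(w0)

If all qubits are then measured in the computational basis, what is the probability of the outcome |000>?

Outcome |000> occurs with probability sqrt(2)/16 + 1/8.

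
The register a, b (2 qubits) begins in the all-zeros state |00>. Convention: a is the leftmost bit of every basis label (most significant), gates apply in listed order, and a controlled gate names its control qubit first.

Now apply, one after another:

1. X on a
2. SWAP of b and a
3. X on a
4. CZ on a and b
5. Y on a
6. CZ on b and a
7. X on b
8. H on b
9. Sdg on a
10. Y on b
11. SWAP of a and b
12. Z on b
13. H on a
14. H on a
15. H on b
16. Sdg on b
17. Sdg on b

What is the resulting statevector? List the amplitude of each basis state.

After the circuit, the state carries amplitude 1/2 on |00>, -1/2 on |01>, -1/2 on |10>, 1/2 on |11>.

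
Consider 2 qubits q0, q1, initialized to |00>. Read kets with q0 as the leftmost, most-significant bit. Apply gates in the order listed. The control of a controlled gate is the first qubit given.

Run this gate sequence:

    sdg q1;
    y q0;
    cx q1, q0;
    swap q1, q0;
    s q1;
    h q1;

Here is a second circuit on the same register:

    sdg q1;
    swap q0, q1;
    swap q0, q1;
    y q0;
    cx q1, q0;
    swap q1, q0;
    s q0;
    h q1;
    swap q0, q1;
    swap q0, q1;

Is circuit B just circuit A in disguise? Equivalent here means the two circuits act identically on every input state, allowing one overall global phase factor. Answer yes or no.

No — the two circuits implement different unitaries, even allowing a global phase.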